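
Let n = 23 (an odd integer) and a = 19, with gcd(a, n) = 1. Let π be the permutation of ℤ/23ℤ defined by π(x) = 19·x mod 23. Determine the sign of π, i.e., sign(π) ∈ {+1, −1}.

Trace 12: π^k(12) = [12, 21, 8, 14, 13, 17, 1] for k=0..6.
2 cycles of lengths [22, 1].
2 cycles on 23: each ℓ→(−1)^(ℓ−1), product (−1)^21 = -1.
Zolotarev: (19|23) = -1, matching the cycle-count sign.

-1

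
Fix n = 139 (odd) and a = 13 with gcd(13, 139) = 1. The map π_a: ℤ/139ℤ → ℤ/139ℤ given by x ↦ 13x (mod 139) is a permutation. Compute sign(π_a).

Orbit of 36 under x↦13x: [36, 51, 107, 1, 13, 30, 112]… (length divides ord_139(13)).
The orbit structure of x ↦ 13x mod 139: 3 orbits of sizes [69, 69, 1].
Σ(ℓ_i−1) = 139−3 = 136; sign = (−1)^136 = +1.
Via Zolotarev, sign(π_{13}) = (13|139) = +1.

+1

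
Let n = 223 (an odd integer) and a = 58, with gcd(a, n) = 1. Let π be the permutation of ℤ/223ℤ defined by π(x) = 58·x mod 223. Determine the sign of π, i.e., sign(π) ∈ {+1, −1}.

+1

Orbit of 16 under x↦58x: [16, 36, 81, 15, 201, 62, 28]… (length divides ord_223(58)).
Cycle type of π: 111×2 + 1; total 3 cycles.
With 3 cycles on 223 points, sign = (−1)^{223−3} = +1.
Via Zolotarev, sign(π_{58}) = (58|223) = +1.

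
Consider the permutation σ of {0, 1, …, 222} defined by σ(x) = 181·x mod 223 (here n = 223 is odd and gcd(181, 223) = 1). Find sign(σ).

+1

Trace 172: π^k(172) = [172, 135, 128, 199, 116, 34, 133] for k=0..6.
Cycle lengths of π_181 on ℤ/223ℤ: [111, 111, 1]; 3 cycles in total.
sign(π) = (−1)^{n − #cycles} = (−1)^{223−3} = (−1)^220 = +1.
Check: (181/223) = +1 by Zolotarev.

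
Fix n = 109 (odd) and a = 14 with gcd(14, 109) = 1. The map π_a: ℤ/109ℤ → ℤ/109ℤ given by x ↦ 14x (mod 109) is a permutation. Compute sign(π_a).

Start at x=102: 102 → 11 → 45 → 85 → 100 → 92 → 89 → … (one orbit).
Cycle type of π: 108 + 1; total 2 cycles.
n − c = 109 − 2 = 107; sign = (−1)^107 = -1.
Zolotarev: (14|109) = -1, matching the cycle-count sign.

-1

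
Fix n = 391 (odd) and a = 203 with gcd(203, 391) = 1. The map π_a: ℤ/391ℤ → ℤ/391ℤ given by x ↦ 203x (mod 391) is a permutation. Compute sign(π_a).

-1

Start at x=33: 33 → 52 → 390 → 188 → 237 → 18 → 135 → … (one orbit).
26 cycles of lengths [22, 22, 22, 22, 22, 22, 22, 22, 22, 22, 22, 22, 22, 22, 22, 22, 22, 2, 2, 2, 2, 2, 2, 2, 2, 1].
Σ(ℓ_i−1) = 391−26 = 365; sign = (−1)^365 = -1.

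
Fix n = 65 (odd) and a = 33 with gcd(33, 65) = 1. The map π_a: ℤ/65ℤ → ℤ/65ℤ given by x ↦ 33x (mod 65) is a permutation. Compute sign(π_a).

+1

Trace 49: π^k(49) = [49, 57, 61, 63, 64, 32, 16] for k=0..6.
The orbit structure of x ↦ 33x mod 65: 7 orbits of sizes [12, 12, 12, 12, 12, 4, 1].
7 cycles on 65: each ℓ→(−1)^(ℓ−1), product (−1)^58 = +1.
Check: (33/65) = +1 by Zolotarev.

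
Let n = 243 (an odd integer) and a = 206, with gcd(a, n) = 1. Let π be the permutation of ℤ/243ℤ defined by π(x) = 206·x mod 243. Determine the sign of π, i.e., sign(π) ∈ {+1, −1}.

Trace 170: π^k(170) = [170, 28, 179, 181, 107, 172, 197] for k=0..6.
Decompose π into cycles: lengths [54, 54, 54, 18, 18, 18, 6, 6, 6, 2, 2, 2, 2, 1] (14 cycles, including the fixed point 0).
14 cycles on 243: each ℓ→(−1)^(ℓ−1), product (−1)^229 = -1.
Zolotarev: (206|243) = -1, matching the cycle-count sign.

-1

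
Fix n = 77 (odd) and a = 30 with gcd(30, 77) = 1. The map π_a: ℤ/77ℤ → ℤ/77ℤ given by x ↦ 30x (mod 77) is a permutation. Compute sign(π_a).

-1

Start at x=8: 8 → 9 → 39 → 15 → 65 → 25 → 57 → … (one orbit).
π_30 has 6 disjoint cycles with lengths [30, 30, 10, 3, 3, 1] on {0,…,76}.
With 6 cycles on 77 points, sign = (−1)^{77−6} = -1.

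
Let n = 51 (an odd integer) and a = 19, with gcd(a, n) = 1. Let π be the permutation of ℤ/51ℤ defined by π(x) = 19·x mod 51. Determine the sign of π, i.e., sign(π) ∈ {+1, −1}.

+1

Orbit of 49 under x↦19x: [49, 13, 43, 1, 19, 4, 25]… (length divides ord_51(19)).
Cycle lengths of π_19 on ℤ/51ℤ: [8, 8, 8, 8, 8, 8, 1, 1, 1]; 9 cycles in total.
Σ(ℓ_i−1) = 51−9 = 42; sign = (−1)^42 = +1.
Check: (19/51) = +1 by Zolotarev.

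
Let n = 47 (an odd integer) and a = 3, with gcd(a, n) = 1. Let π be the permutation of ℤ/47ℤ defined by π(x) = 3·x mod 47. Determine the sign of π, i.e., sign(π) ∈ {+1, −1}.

+1

Start at x=21: 21 → 16 → 1 → 3 → 9 → 27 → 34 → … (one orbit).
The orbit structure of x ↦ 3x mod 47: 3 orbits of sizes [23, 23, 1].
Σ(ℓ_i−1) = 47−3 = 44; sign = (−1)^44 = +1.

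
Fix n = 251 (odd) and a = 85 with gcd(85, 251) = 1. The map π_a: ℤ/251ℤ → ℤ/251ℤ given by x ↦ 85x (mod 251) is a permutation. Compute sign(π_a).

Orbit of 64 under x↦85x: [64, 169, 58, 161, 131, 91, 205]… (length divides ord_251(85)).
The orbit structure of x ↦ 85x mod 251: 3 orbits of sizes [125, 125, 1].
With 3 cycles on 251 points, sign = (−1)^{251−3} = +1.
Via Zolotarev, sign(π_{85}) = (85|251) = +1.

+1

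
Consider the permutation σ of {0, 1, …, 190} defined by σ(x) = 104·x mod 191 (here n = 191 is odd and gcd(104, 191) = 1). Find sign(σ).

+1

Trace 117: π^k(117) = [117, 135, 97, 156, 180, 2, 17] for k=0..6.
3 cycles of lengths [95, 95, 1].
3 cycles on 191: each ℓ→(−1)^(ℓ−1), product (−1)^188 = +1.
Zolotarev: (104|191) = +1, matching the cycle-count sign.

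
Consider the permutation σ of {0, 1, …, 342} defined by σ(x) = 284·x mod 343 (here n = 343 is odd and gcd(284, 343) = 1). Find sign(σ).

Start at x=57: 57 → 67 → 163 → 330 → 81 → 23 → 15 → … (one orbit).
Decompose π into cycles: lengths [147, 147, 21, 21, 3, 3, 1] (7 cycles, including the fixed point 0).
7 cycles on 343: each ℓ→(−1)^(ℓ−1), product (−1)^336 = +1.

+1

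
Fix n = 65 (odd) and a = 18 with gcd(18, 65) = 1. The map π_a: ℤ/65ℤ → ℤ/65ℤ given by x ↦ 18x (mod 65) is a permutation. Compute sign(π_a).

Trace 64: π^k(64) = [64, 47, 1, 18] for k=0..3.
π_18 has 17 disjoint cycles with lengths [4, 4, 4, 4, 4, 4, 4, 4, 4, 4, 4, 4, 4, 4, 4, 4, 1] on {0,…,64}.
sign(π) = (−1)^{n − #cycles} = (−1)^{65−17} = (−1)^48 = +1.
Check: (18/65) = +1 by Zolotarev.

+1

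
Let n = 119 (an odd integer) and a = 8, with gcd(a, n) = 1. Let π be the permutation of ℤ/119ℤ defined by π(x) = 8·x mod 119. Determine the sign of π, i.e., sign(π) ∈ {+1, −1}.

+1

Orbit of 15 under x↦8x: [15, 1, 8, 64, 36, 50, 43]… (length divides ord_119(8)).
The orbit structure of x ↦ 8x mod 119: 21 orbits of sizes [8, 8, 8, 8, 8, 8, 8, 8, 8, 8, 8, 8, 8, 8, 1, 1, 1, 1, 1, 1, 1].
sign(π) = (−1)^{n − #cycles} = (−1)^{119−21} = (−1)^98 = +1.
Zolotarev: (8|119) = +1, matching the cycle-count sign.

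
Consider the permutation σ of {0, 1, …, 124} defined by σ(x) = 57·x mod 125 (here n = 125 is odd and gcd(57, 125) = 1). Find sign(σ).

Trace 124: π^k(124) = [124, 68, 1, 57] for k=0..3.
Decompose π into cycles: lengths [4, 4, 4, 4, 4, 4, 4, 4, 4, 4, 4, 4, 4, 4, 4, 4, 4, 4, 4, 4, 4, 4, 4, 4, 4, 4, 4, 4, 4, 4, 4, 1] (32 cycles, including the fixed point 0).
sign(π) = (−1)^{n − #cycles} = (−1)^{125−32} = (−1)^93 = -1.

-1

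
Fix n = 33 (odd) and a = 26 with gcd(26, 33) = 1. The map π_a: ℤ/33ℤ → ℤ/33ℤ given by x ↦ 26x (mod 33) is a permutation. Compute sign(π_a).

Trace 25: π^k(25) = [25, 23, 4, 5, 31, 14, 1] for k=0..6.
The orbit structure of x ↦ 26x mod 33: 6 orbits of sizes [10, 10, 5, 5, 2, 1].
n − c = 33 − 6 = 27; sign = (−1)^27 = -1.

-1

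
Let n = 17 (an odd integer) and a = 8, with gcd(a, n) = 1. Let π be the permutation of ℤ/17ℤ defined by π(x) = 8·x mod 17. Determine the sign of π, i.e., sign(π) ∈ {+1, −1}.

+1

Start at x=4: 4 → 15 → 1 → 8 → 13 → 2 → 16 → … (one orbit).
Cycle type of π: 8×2 + 1; total 3 cycles.
3 cycles on 17: each ℓ→(−1)^(ℓ−1), product (−1)^14 = +1.
The Jacobi symbol (8|17) = +1 (Zolotarev) agrees.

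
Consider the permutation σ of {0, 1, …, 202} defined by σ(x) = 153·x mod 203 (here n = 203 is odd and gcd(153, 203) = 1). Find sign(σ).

Start at x=57: 57 → 195 → 197 → 97 → 22 → 118 → 190 → … (one orbit).
Cycle lengths of π_153 on ℤ/203ℤ: [28, 28, 28, 28, 28, 28, 28, 2, 2, 2, 1]; 11 cycles in total.
n − c = 203 − 11 = 192; sign = (−1)^192 = +1.
Check: (153/203) = +1 by Zolotarev.

+1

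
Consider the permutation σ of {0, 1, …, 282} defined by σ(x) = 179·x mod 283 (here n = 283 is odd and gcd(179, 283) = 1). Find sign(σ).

Start at x=10: 10 → 92 → 54 → 44 → 235 → 181 → 137 → … (one orbit).
Cycle lengths of π_179 on ℤ/283ℤ: [141, 141, 1]; 3 cycles in total.
Σ(ℓ_i−1) = 283−3 = 280; sign = (−1)^280 = +1.
Via Zolotarev, sign(π_{179}) = (179|283) = +1.

+1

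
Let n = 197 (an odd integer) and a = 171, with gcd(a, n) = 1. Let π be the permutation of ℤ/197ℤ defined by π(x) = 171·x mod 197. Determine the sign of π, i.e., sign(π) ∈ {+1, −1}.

Orbit of 76 under x↦171x: [76, 191, 156, 81, 61, 187, 63]… (length divides ord_197(171)).
5 cycles of lengths [49, 49, 49, 49, 1].
Σ(ℓ_i−1) = 197−5 = 192; sign = (−1)^192 = +1.
Via Zolotarev, sign(π_{171}) = (171|197) = +1.

+1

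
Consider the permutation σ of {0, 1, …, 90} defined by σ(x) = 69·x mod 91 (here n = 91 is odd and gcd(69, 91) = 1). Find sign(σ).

Trace 90: π^k(90) = [90, 22, 62, 1, 69, 29] for k=0..5.
Decompose π into cycles: lengths [6, 6, 6, 6, 6, 6, 6, 6, 6, 6, 6, 6, 6, 6, 2, 2, 2, 1] (18 cycles, including the fixed point 0).
With 18 cycles on 91 points, sign = (−1)^{91−18} = -1.
Via Zolotarev, sign(π_{69}) = (69|91) = -1.

-1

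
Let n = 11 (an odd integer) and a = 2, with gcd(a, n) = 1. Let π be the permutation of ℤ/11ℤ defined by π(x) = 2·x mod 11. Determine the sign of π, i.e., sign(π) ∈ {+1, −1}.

Orbit of 8 under x↦2x: [8, 5, 10, 9, 7, 3, 6]… (length divides ord_11(2)).
π_2 has 2 disjoint cycles with lengths [10, 1] on {0,…,10}.
With 2 cycles on 11 points, sign = (−1)^{11−2} = -1.
Check: (2/11) = -1 by Zolotarev.

-1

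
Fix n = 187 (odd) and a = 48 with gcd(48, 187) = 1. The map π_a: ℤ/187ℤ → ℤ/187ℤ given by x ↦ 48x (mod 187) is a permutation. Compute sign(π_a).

-1

Orbit of 100 under x↦48x: [100, 125, 16, 20, 25, 78, 4]… (length divides ord_187(48)).
π_48 has 6 disjoint cycles with lengths [80, 80, 16, 5, 5, 1] on {0,…,186}.
187 − 6 = 181 transpositions; sign(π) = (−1)^181 = -1.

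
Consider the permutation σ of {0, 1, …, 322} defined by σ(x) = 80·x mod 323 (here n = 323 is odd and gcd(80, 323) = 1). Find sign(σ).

-1

Start at x=139: 139 → 138 → 58 → 118 → 73 → 26 → 142 → … (one orbit).
The orbit structure of x ↦ 80x mod 323: 6 orbits of sizes [144, 144, 16, 9, 9, 1].
sign(π) = (−1)^{n − #cycles} = (−1)^{323−6} = (−1)^317 = -1.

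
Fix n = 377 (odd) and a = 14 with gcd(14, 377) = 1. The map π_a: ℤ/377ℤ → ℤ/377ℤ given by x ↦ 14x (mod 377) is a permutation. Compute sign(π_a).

Trace 274: π^k(274) = [274, 66, 170, 118, 144, 131, 326] for k=0..6.
Decompose π into cycles: lengths [28, 28, 28, 28, 28, 28, 28, 28, 28, 28, 28, 28, 28, 1, 1, 1, 1, 1, 1, 1, 1, 1, 1, 1, 1, 1] (26 cycles, including the fixed point 0).
26 cycles on 377: each ℓ→(−1)^(ℓ−1), product (−1)^351 = -1.
Check: (14/377) = -1 by Zolotarev.

-1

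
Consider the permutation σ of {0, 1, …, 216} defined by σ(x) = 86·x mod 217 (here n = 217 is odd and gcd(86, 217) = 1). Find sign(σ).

-1

Start at x=190: 190 → 65 → 165 → 85 → 149 → 11 → 78 → … (one orbit).
Cycle type of π: 30×7 + 3×2 + 1; total 10 cycles.
Σ(ℓ_i−1) = 217−10 = 207; sign = (−1)^207 = -1.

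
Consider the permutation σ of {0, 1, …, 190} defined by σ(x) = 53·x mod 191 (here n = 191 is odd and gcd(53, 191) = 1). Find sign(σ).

Orbit of 148 under x↦53x: [148, 13, 116, 36, 189, 85, 112]… (length divides ord_191(53)).
The orbit structure of x ↦ 53x mod 191: 2 orbits of sizes [190, 1].
With 2 cycles on 191 points, sign = (−1)^{191−2} = -1.

-1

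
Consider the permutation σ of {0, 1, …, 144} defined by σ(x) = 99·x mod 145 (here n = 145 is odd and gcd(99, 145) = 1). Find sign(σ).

Start at x=99: 99 → 86 → 104 → 1 → 99 (one orbit).
π_99 has 38 disjoint cycles with lengths [4, 4, 4, 4, 4, 4, 4, 4, 4, 4, 4, 4, 4, 4, 4, 4, 4, 4, 4, 4, 4, 4, 4, 4, 4, 4, 4, 4, 4, 4, 4, 4, 4, 4, 4, 2, 2, 1] on {0,…,144}.
sign(π) = (−1)^{n − #cycles} = (−1)^{145−38} = (−1)^107 = -1.

-1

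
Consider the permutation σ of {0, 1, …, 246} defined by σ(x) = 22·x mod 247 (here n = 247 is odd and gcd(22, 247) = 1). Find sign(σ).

Start at x=1: 1 → 22 → 237 → 27 → 100 → 224 → 235 → … (one orbit).
Cycle type of π: 18×13 + 3×4 + 1; total 18 cycles.
Σ(ℓ_i−1) = 247−18 = 229; sign = (−1)^229 = -1.

-1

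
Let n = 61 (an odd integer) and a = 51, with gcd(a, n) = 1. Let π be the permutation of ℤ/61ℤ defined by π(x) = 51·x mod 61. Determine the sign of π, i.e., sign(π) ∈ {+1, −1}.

Orbit of 54 under x↦51x: [54, 9, 32, 46, 28, 25, 55]… (length divides ord_61(51)).
2 cycles of lengths [60, 1].
Σ(ℓ_i−1) = 61−2 = 59; sign = (−1)^59 = -1.
(51|61)_J = -1 (Zolotarev's lemma cross-check).

-1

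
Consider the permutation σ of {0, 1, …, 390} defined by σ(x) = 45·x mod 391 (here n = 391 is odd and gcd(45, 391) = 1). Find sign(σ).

Start at x=185: 185 → 114 → 47 → 160 → 162 → 252 → 1 → … (one orbit).
The orbit structure of x ↦ 45x mod 391: 35 orbits of sizes [16, 16, 16, 16, 16, 16, 16, 16, 16, 16, 16, 16, 16, 16, 16, 16, 16, 16, 16, 16, 16, 16, 16, 2, 2, 2, 2, 2, 2, 2, 2, 2, 2, 2, 1].
35 cycles on 391: each ℓ→(−1)^(ℓ−1), product (−1)^356 = +1.

+1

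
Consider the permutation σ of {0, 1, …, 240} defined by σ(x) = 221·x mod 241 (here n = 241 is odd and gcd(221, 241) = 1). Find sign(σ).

Trace 236: π^k(236) = [236, 100, 169, 235, 120, 10, 41] for k=0..6.
The orbit structure of x ↦ 221x mod 241: 3 orbits of sizes [120, 120, 1].
3 cycles on 241: each ℓ→(−1)^(ℓ−1), product (−1)^238 = +1.
Zolotarev: (221|241) = +1, matching the cycle-count sign.

+1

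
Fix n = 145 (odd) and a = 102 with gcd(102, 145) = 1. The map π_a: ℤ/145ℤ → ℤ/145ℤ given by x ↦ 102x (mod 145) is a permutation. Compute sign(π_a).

Start at x=3: 3 → 16 → 37 → 4 → 118 → 1 → 102 → … (one orbit).
Cycle lengths of π_102 on ℤ/145ℤ: [28, 28, 28, 28, 28, 4, 1]; 7 cycles in total.
n − c = 145 − 7 = 138; sign = (−1)^138 = +1.
(102|145)_J = +1 (Zolotarev's lemma cross-check).

+1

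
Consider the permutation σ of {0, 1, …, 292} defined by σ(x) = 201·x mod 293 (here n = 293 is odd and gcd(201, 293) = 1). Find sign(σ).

-1

Trace 280: π^k(280) = [280, 24, 136, 87, 200, 59, 139] for k=0..6.
Decompose π into cycles: lengths [292, 1] (2 cycles, including the fixed point 0).
2 cycles on 293: each ℓ→(−1)^(ℓ−1), product (−1)^291 = -1.
The Jacobi symbol (201|293) = -1 (Zolotarev) agrees.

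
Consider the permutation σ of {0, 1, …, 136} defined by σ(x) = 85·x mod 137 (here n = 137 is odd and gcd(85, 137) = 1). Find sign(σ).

Start at x=23: 23 → 37 → 131 → 38 → 79 → 2 → 33 → … (one orbit).
2 cycles of lengths [136, 1].
sign(π) = (−1)^{n − #cycles} = (−1)^{137−2} = (−1)^135 = -1.

-1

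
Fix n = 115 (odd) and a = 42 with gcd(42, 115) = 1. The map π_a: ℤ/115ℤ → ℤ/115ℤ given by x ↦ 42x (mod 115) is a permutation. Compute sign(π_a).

+1

Orbit of 64 under x↦42x: [64, 43, 81, 67, 54, 83, 36]… (length divides ord_115(42)).
π_42 has 5 disjoint cycles with lengths [44, 44, 22, 4, 1] on {0,…,114}.
With 5 cycles on 115 points, sign = (−1)^{115−5} = +1.
The Jacobi symbol (42|115) = +1 (Zolotarev) agrees.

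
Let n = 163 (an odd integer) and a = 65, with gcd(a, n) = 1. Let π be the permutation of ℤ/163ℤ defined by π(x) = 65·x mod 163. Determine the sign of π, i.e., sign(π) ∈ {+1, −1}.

Orbit of 53 under x↦65x: [53, 22, 126, 40, 155, 132, 104]… (length divides ord_163(65)).
Cycle type of π: 27×6 + 1; total 7 cycles.
7 cycles on 163: each ℓ→(−1)^(ℓ−1), product (−1)^156 = +1.
Via Zolotarev, sign(π_{65}) = (65|163) = +1.

+1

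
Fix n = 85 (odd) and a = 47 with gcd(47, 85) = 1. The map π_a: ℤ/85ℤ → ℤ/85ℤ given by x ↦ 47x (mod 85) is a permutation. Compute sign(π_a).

Start at x=84: 84 → 38 → 1 → 47 → 84 (one orbit).
The orbit structure of x ↦ 47x mod 85: 22 orbits of sizes [4, 4, 4, 4, 4, 4, 4, 4, 4, 4, 4, 4, 4, 4, 4, 4, 4, 4, 4, 4, 4, 1].
85 − 22 = 63 transpositions; sign(π) = (−1)^63 = -1.
Zolotarev: (47|85) = -1, matching the cycle-count sign.

-1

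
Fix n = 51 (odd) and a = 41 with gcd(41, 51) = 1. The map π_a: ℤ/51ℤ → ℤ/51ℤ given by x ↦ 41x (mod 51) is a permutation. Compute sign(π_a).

Trace 20: π^k(20) = [20, 4, 11, 43, 29, 16, 44] for k=0..6.
The orbit structure of x ↦ 41x mod 51: 5 orbits of sizes [16, 16, 16, 2, 1].
n − c = 51 − 5 = 46; sign = (−1)^46 = +1.

+1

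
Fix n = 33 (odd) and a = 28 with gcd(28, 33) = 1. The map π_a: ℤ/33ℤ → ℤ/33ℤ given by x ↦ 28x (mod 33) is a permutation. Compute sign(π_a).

-1

Start at x=4: 4 → 13 → 1 → 28 → 25 → 7 → 31 → … (one orbit).
Cycle type of π: 10×3 + 1×3; total 6 cycles.
With 6 cycles on 33 points, sign = (−1)^{33−6} = -1.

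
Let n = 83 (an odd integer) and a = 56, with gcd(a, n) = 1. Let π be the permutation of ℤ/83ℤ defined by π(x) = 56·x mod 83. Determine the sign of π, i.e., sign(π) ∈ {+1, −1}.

Start at x=9: 9 → 6 → 4 → 58 → 11 → 35 → 51 → … (one orbit).
Cycle type of π: 82 + 1; total 2 cycles.
83 − 2 = 81 transpositions; sign(π) = (−1)^81 = -1.

-1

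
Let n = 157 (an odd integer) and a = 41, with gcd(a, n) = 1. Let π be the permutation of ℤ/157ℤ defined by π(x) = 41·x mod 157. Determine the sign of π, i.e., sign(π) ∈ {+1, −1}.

-1

Start at x=49: 49 → 125 → 101 → 59 → 64 → 112 → 39 → … (one orbit).
Cycle type of π: 52×3 + 1; total 4 cycles.
Σ(ℓ_i−1) = 157−4 = 153; sign = (−1)^153 = -1.
Via Zolotarev, sign(π_{41}) = (41|157) = -1.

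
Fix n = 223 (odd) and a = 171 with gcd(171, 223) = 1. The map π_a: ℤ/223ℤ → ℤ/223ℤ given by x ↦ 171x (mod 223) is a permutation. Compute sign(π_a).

Start at x=64: 64 → 17 → 8 → 30 → 1 → 171 → 28 → … (one orbit).
Decompose π into cycles: lengths [37, 37, 37, 37, 37, 37, 1] (7 cycles, including the fixed point 0).
n − c = 223 − 7 = 216; sign = (−1)^216 = +1.
The Jacobi symbol (171|223) = +1 (Zolotarev) agrees.

+1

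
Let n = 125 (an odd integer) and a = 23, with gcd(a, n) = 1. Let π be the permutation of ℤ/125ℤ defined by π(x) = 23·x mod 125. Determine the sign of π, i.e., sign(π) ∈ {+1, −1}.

Start at x=87: 87 → 1 → 23 → 29 → 42 → 91 → 93 → … (one orbit).
Decompose π into cycles: lengths [100, 20, 4, 1] (4 cycles, including the fixed point 0).
125 − 4 = 121 transpositions; sign(π) = (−1)^121 = -1.

-1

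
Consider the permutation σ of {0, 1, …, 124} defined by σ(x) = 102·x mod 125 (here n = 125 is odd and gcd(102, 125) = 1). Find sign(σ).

Trace 123: π^k(123) = [123, 46, 67, 84, 68, 61, 97] for k=0..6.
Decompose π into cycles: lengths [100, 20, 4, 1] (4 cycles, including the fixed point 0).
4 cycles on 125: each ℓ→(−1)^(ℓ−1), product (−1)^121 = -1.

-1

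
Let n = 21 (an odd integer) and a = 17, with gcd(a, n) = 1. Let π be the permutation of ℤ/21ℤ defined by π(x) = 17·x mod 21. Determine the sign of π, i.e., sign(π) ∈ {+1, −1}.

Orbit of 4 under x↦17x: [4, 5, 1, 17, 16, 20]… (length divides ord_21(17)).
5 cycles of lengths [6, 6, 6, 2, 1].
n − c = 21 − 5 = 16; sign = (−1)^16 = +1.
Check: (17/21) = +1 by Zolotarev.

+1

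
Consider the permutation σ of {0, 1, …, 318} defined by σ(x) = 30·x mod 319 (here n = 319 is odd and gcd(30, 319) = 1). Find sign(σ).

-1

Start at x=291: 291 → 117 → 1 → 30 → 262 → 204 → 59 → … (one orbit).
Decompose π into cycles: lengths [10, 10, 10, 10, 10, 10, 10, 10, 10, 10, 10, 10, 10, 10, 10, 10, 10, 10, 10, 10, 10, 10, 10, 10, 10, 10, 10, 10, 10, 1, 1, 1, 1, 1, 1, 1, 1, 1, 1, 1, 1, 1, 1, 1, 1, 1, 1, 1, 1, 1, 1, 1, 1, 1, 1, 1, 1, 1] (58 cycles, including the fixed point 0).
Σ(ℓ_i−1) = 319−58 = 261; sign = (−1)^261 = -1.
Via Zolotarev, sign(π_{30}) = (30|319) = -1.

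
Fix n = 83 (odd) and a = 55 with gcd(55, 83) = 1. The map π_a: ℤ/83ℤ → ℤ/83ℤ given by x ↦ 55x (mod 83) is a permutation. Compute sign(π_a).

-1

Trace 68: π^k(68) = [68, 5, 26, 19, 49, 39, 70] for k=0..6.
Cycle type of π: 82 + 1; total 2 cycles.
sign(π) = (−1)^{n − #cycles} = (−1)^{83−2} = (−1)^81 = -1.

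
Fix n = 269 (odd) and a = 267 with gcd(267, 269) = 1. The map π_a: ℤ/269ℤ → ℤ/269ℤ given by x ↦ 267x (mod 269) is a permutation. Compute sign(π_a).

Trace 114: π^k(114) = [114, 41, 187, 164, 210, 118, 33] for k=0..6.
Cycle type of π: 268 + 1; total 2 cycles.
With 2 cycles on 269 points, sign = (−1)^{269−2} = -1.
The Jacobi symbol (267|269) = -1 (Zolotarev) agrees.

-1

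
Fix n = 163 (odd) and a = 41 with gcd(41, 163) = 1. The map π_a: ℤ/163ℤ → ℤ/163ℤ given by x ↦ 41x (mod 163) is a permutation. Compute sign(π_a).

+1

Orbit of 131 under x↦41x: [131, 155, 161, 81, 61, 56, 14]… (length divides ord_163(41)).
π_41 has 3 disjoint cycles with lengths [81, 81, 1] on {0,…,162}.
n − c = 163 − 3 = 160; sign = (−1)^160 = +1.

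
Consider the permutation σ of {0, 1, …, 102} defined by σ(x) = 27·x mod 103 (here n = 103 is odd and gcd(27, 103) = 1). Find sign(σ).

-1

Orbit of 23 under x↦27x: [23, 3, 81, 24, 30, 89, 34]… (length divides ord_103(27)).
4 cycles of lengths [34, 34, 34, 1].
n − c = 103 − 4 = 99; sign = (−1)^99 = -1.
Via Zolotarev, sign(π_{27}) = (27|103) = -1.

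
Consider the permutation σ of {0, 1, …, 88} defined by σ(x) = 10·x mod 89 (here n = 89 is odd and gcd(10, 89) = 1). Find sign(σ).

+1

Start at x=78: 78 → 68 → 57 → 36 → 4 → 40 → 44 → … (one orbit).
Cycle lengths of π_10 on ℤ/89ℤ: [44, 44, 1]; 3 cycles in total.
89 − 3 = 86 transpositions; sign(π) = (−1)^86 = +1.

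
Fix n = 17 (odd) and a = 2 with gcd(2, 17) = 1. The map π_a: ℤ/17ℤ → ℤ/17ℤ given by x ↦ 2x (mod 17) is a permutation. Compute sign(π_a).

+1

Trace 8: π^k(8) = [8, 16, 15, 13, 9, 1, 2] for k=0..6.
3 cycles of lengths [8, 8, 1].
sign(π) = (−1)^{n − #cycles} = (−1)^{17−3} = (−1)^14 = +1.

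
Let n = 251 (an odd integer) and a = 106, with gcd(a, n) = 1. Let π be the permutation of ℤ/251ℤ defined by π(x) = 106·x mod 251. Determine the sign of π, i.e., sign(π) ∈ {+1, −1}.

+1

Orbit of 88 under x↦106x: [88, 41, 79, 91, 108, 153, 154]… (length divides ord_251(106)).
π_106 has 3 disjoint cycles with lengths [125, 125, 1] on {0,…,250}.
Σ(ℓ_i−1) = 251−3 = 248; sign = (−1)^248 = +1.
The Jacobi symbol (106|251) = +1 (Zolotarev) agrees.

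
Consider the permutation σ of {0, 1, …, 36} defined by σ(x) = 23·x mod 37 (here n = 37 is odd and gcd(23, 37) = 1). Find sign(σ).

-1

Trace 27: π^k(27) = [27, 29, 1, 23, 11, 31, 10] for k=0..6.
Cycle lengths of π_23 on ℤ/37ℤ: [12, 12, 12, 1]; 4 cycles in total.
4 cycles on 37: each ℓ→(−1)^(ℓ−1), product (−1)^33 = -1.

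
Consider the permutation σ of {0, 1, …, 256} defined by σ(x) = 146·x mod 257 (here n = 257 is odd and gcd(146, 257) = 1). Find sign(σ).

+1

Orbit of 190 under x↦146x: [190, 241, 234, 240, 88, 255, 222]… (length divides ord_257(146)).
The orbit structure of x ↦ 146x mod 257: 5 orbits of sizes [64, 64, 64, 64, 1].
5 cycles on 257: each ℓ→(−1)^(ℓ−1), product (−1)^252 = +1.
(146|257)_J = +1 (Zolotarev's lemma cross-check).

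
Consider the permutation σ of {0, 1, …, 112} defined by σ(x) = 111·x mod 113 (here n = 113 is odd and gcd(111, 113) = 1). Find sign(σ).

Trace 2: π^k(2) = [2, 109, 8, 97, 32, 49, 15] for k=0..6.
Decompose π into cycles: lengths [28, 28, 28, 28, 1] (5 cycles, including the fixed point 0).
113 − 5 = 108 transpositions; sign(π) = (−1)^108 = +1.
Via Zolotarev, sign(π_{111}) = (111|113) = +1.

+1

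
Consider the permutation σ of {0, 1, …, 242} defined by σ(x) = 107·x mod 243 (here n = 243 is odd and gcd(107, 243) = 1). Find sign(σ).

-1

Trace 136: π^k(136) = [136, 215, 163, 188, 190, 161, 217] for k=0..6.
The orbit structure of x ↦ 107x mod 243: 32 orbits of sizes [18, 18, 18, 18, 18, 18, 18, 18, 18, 6, 6, 6, 6, 6, 6, 6, 6, 6, 2, 2, 2, 2, 2, 2, 2, 2, 2, 2, 2, 2, 2, 1].
n − c = 243 − 32 = 211; sign = (−1)^211 = -1.
Check: (107/243) = -1 by Zolotarev.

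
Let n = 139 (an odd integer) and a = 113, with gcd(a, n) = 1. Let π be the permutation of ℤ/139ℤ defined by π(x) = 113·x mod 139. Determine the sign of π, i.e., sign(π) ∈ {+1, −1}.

+1

Orbit of 99 under x↦113x: [99, 67, 65, 117, 16, 1, 113]… (length divides ord_139(113)).
Cycle type of π: 69×2 + 1; total 3 cycles.
n − c = 139 − 3 = 136; sign = (−1)^136 = +1.
The Jacobi symbol (113|139) = +1 (Zolotarev) agrees.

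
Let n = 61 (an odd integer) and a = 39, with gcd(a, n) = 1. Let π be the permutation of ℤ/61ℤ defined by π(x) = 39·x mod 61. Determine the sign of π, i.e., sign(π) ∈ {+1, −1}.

Orbit of 27 under x↦39x: [27, 16, 14, 58, 5, 12, 41]… (length divides ord_61(39)).
3 cycles of lengths [30, 30, 1].
3 cycles on 61: each ℓ→(−1)^(ℓ−1), product (−1)^58 = +1.

+1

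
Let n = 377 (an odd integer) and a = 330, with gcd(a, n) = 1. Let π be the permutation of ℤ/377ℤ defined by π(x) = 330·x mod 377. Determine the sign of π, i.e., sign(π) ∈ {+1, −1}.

Orbit of 346 under x↦330x: [346, 326, 135, 64, 8, 1, 330]… (length divides ord_377(330)).
The orbit structure of x ↦ 330x mod 377: 17 orbits of sizes [28, 28, 28, 28, 28, 28, 28, 28, 28, 28, 28, 28, 28, 4, 4, 4, 1].
sign(π) = (−1)^{n − #cycles} = (−1)^{377−17} = (−1)^360 = +1.

+1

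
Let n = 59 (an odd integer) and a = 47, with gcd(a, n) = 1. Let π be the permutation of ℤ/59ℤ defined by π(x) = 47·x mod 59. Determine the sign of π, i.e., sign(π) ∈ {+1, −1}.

Start at x=30: 30 → 53 → 13 → 21 → 43 → 15 → 56 → … (one orbit).
2 cycles of lengths [58, 1].
n − c = 59 − 2 = 57; sign = (−1)^57 = -1.

-1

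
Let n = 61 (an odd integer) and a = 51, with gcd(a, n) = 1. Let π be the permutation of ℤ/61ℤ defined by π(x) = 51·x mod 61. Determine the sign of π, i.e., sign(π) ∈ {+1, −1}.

Trace 31: π^k(31) = [31, 56, 50, 49, 59, 20, 44] for k=0..6.
Decompose π into cycles: lengths [60, 1] (2 cycles, including the fixed point 0).
Σ(ℓ_i−1) = 61−2 = 59; sign = (−1)^59 = -1.
Zolotarev: (51|61) = -1, matching the cycle-count sign.

-1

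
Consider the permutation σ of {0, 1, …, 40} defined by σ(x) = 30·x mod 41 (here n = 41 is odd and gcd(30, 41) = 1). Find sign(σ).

Orbit of 3 under x↦30x: [3, 8, 35, 25, 12, 32, 17]… (length divides ord_41(30)).
Decompose π into cycles: lengths [40, 1] (2 cycles, including the fixed point 0).
With 2 cycles on 41 points, sign = (−1)^{41−2} = -1.

-1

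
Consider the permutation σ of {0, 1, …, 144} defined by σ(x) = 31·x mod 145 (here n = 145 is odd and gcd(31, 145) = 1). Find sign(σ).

Start at x=136: 136 → 11 → 51 → 131 → 1 → 31 → 91 → … (one orbit).
Cycle type of π: 28×5 + 1×5; total 10 cycles.
10 cycles on 145: each ℓ→(−1)^(ℓ−1), product (−1)^135 = -1.
The Jacobi symbol (31|145) = -1 (Zolotarev) agrees.

-1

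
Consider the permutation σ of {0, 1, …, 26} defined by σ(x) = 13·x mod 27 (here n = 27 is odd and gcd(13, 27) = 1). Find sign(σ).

Trace 16: π^k(16) = [16, 19, 4, 25, 1, 13, 7] for k=0..6.
Cycle lengths of π_13 on ℤ/27ℤ: [9, 9, 3, 3, 1, 1, 1]; 7 cycles in total.
Σ(ℓ_i−1) = 27−7 = 20; sign = (−1)^20 = +1.
(13|27)_J = +1 (Zolotarev's lemma cross-check).

+1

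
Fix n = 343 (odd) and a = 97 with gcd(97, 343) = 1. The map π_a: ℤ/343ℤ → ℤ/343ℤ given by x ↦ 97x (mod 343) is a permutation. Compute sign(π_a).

Start at x=246: 246 → 195 → 50 → 48 → 197 → 244 → 1 → … (one orbit).
46 cycles of lengths [14, 14, 14, 14, 14, 14, 14, 14, 14, 14, 14, 14, 14, 14, 14, 14, 14, 14, 14, 14, 14, 2, 2, 2, 2, 2, 2, 2, 2, 2, 2, 2, 2, 2, 2, 2, 2, 2, 2, 2, 2, 2, 2, 2, 2, 1].
Σ(ℓ_i−1) = 343−46 = 297; sign = (−1)^297 = -1.

-1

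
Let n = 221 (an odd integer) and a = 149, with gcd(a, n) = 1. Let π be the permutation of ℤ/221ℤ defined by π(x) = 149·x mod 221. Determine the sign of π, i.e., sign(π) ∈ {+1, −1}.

-1

Start at x=101: 101 → 21 → 35 → 132 → 220 → 72 → 120 → … (one orbit).
Decompose π into cycles: lengths [12, 12, 12, 12, 12, 12, 12, 12, 12, 12, 12, 12, 12, 12, 12, 12, 12, 4, 4, 4, 4, 1] (22 cycles, including the fixed point 0).
With 22 cycles on 221 points, sign = (−1)^{221−22} = -1.
Check: (149/221) = -1 by Zolotarev.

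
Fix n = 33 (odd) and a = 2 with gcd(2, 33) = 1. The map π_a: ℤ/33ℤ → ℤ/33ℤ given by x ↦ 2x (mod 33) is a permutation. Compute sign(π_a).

Start at x=2: 2 → 4 → 8 → 16 → 32 → 31 → 29 → … (one orbit).
Cycle lengths of π_2 on ℤ/33ℤ: [10, 10, 10, 2, 1]; 5 cycles in total.
33 − 5 = 28 transpositions; sign(π) = (−1)^28 = +1.
Check: (2/33) = +1 by Zolotarev.

+1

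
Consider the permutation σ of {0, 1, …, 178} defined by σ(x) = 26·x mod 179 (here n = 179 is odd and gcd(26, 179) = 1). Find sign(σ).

-1

Start at x=81: 81 → 137 → 161 → 69 → 4 → 104 → 19 → … (one orbit).
Cycle lengths of π_26 on ℤ/179ℤ: [178, 1]; 2 cycles in total.
With 2 cycles on 179 points, sign = (−1)^{179−2} = -1.
Zolotarev: (26|179) = -1, matching the cycle-count sign.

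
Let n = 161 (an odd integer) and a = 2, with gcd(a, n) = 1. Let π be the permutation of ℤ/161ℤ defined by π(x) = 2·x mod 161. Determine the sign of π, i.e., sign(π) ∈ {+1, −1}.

+1

Start at x=85: 85 → 9 → 18 → 36 → 72 → 144 → 127 → … (one orbit).
π_2 has 9 disjoint cycles with lengths [33, 33, 33, 33, 11, 11, 3, 3, 1] on {0,…,160}.
161 − 9 = 152 transpositions; sign(π) = (−1)^152 = +1.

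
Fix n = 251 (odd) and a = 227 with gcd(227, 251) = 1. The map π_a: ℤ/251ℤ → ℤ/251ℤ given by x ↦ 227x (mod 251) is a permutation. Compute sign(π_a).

+1

Trace 66: π^k(66) = [66, 173, 115, 1, 227, 74, 232] for k=0..6.
Decompose π into cycles: lengths [125, 125, 1] (3 cycles, including the fixed point 0).
With 3 cycles on 251 points, sign = (−1)^{251−3} = +1.
Check: (227/251) = +1 by Zolotarev.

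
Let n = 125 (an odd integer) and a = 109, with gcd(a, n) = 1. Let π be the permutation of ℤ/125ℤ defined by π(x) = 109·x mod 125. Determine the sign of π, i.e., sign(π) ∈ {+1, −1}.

Start at x=51: 51 → 59 → 56 → 104 → 86 → 124 → 16 → … (one orbit).
Cycle lengths of π_109 on ℤ/125ℤ: [50, 50, 10, 10, 2, 2, 1]; 7 cycles in total.
n − c = 125 − 7 = 118; sign = (−1)^118 = +1.

+1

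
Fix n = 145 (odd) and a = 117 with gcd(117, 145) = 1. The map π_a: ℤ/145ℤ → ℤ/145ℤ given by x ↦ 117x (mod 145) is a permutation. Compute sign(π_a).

Trace 117: π^k(117) = [117, 59, 88, 1] for k=0..3.
Cycle lengths of π_117 on ℤ/145ℤ: [4, 4, 4, 4, 4, 4, 4, 4, 4, 4, 4, 4, 4, 4, 4, 4, 4, 4, 4, 4, 4, 4, 4, 4, 4, 4, 4, 4, 4, 1, 1, 1, 1, 1, 1, 1, 1, 1, 1, 1, 1, 1, 1, 1, 1, 1, 1, 1, 1, 1, 1, 1, 1, 1, 1, 1, 1, 1]; 58 cycles in total.
sign(π) = (−1)^{n − #cycles} = (−1)^{145−58} = (−1)^87 = -1.

-1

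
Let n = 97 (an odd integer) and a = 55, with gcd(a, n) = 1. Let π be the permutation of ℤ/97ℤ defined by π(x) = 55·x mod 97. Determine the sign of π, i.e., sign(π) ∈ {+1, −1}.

-1

Orbit of 52 under x↦55x: [52, 47, 63, 70, 67, 96, 42]… (length divides ord_97(55)).
π_55 has 4 disjoint cycles with lengths [32, 32, 32, 1] on {0,…,96}.
Σ(ℓ_i−1) = 97−4 = 93; sign = (−1)^93 = -1.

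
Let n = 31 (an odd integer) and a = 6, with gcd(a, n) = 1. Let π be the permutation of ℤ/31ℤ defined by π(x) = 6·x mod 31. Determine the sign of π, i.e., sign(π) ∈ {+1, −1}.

-1

Orbit of 25 under x↦6x: [25, 26, 1, 6, 5, 30]… (length divides ord_31(6)).
Cycle type of π: 6×5 + 1; total 6 cycles.
With 6 cycles on 31 points, sign = (−1)^{31−6} = -1.
(6|31)_J = -1 (Zolotarev's lemma cross-check).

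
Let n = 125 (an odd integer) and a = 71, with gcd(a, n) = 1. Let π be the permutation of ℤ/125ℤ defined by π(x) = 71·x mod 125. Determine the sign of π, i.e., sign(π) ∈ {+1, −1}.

Trace 31: π^k(31) = [31, 76, 21, 116, 111, 6, 51] for k=0..6.
Cycle type of π: 25×4 + 5×4 + 1×5; total 13 cycles.
With 13 cycles on 125 points, sign = (−1)^{125−13} = +1.
The Jacobi symbol (71|125) = +1 (Zolotarev) agrees.

+1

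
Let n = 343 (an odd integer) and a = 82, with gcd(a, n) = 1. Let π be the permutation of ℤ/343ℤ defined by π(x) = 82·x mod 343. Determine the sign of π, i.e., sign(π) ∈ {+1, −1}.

Start at x=142: 142 → 325 → 239 → 47 → 81 → 125 → 303 → … (one orbit).
Cycle lengths of π_82 on ℤ/343ℤ: [294, 42, 6, 1]; 4 cycles in total.
343 − 4 = 339 transpositions; sign(π) = (−1)^339 = -1.

-1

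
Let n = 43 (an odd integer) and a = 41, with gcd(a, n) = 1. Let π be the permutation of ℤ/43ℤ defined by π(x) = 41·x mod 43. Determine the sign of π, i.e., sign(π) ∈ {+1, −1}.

Start at x=4: 4 → 35 → 16 → 11 → 21 → 1 → 41 → 4 (one orbit).
Cycle lengths of π_41 on ℤ/43ℤ: [7, 7, 7, 7, 7, 7, 1]; 7 cycles in total.
sign(π) = (−1)^{n − #cycles} = (−1)^{43−7} = (−1)^36 = +1.

+1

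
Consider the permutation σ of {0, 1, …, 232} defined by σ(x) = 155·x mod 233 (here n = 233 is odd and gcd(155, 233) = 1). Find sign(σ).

Orbit of 45 under x↦155x: [45, 218, 5, 76, 130, 112, 118]… (length divides ord_233(155)).
2 cycles of lengths [232, 1].
2 cycles on 233: each ℓ→(−1)^(ℓ−1), product (−1)^231 = -1.
Via Zolotarev, sign(π_{155}) = (155|233) = -1.

-1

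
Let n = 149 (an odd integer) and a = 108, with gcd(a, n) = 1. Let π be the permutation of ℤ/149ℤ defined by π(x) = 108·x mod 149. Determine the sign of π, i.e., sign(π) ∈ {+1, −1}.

Trace 59: π^k(59) = [59, 114, 94, 20, 74, 95, 128] for k=0..6.
π_108 has 2 disjoint cycles with lengths [148, 1] on {0,…,148}.
2 cycles on 149: each ℓ→(−1)^(ℓ−1), product (−1)^147 = -1.
The Jacobi symbol (108|149) = -1 (Zolotarev) agrees.

-1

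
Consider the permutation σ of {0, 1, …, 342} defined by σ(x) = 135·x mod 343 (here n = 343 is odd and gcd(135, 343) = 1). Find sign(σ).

Trace 37: π^k(37) = [37, 193, 330, 303, 88, 218, 275] for k=0..6.
Cycle type of π: 147×2 + 21×2 + 3×2 + 1; total 7 cycles.
sign(π) = (−1)^{n − #cycles} = (−1)^{343−7} = (−1)^336 = +1.
Check: (135/343) = +1 by Zolotarev.

+1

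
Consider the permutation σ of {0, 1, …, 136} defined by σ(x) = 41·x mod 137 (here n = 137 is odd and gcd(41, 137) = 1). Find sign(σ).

Trace 96: π^k(96) = [96, 100, 127, 1, 41, 37, 10] for k=0..6.
Cycle lengths of π_41 on ℤ/137ℤ: [8, 8, 8, 8, 8, 8, 8, 8, 8, 8, 8, 8, 8, 8, 8, 8, 8, 1]; 18 cycles in total.
n − c = 137 − 18 = 119; sign = (−1)^119 = -1.
(41|137)_J = -1 (Zolotarev's lemma cross-check).

-1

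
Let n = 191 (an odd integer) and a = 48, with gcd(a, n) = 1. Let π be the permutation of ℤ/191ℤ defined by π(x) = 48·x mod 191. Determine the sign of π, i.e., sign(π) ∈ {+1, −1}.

Start at x=108: 108 → 27 → 150 → 133 → 81 → 68 → 17 → … (one orbit).
Decompose π into cycles: lengths [95, 95, 1] (3 cycles, including the fixed point 0).
sign(π) = (−1)^{n − #cycles} = (−1)^{191−3} = (−1)^188 = +1.
Check: (48/191) = +1 by Zolotarev.

+1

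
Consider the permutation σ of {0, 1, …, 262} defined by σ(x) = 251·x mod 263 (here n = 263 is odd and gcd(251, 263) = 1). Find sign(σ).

-1

Trace 63: π^k(63) = [63, 33, 130, 18, 47, 225, 193] for k=0..6.
Cycle lengths of π_251 on ℤ/263ℤ: [262, 1]; 2 cycles in total.
Σ(ℓ_i−1) = 263−2 = 261; sign = (−1)^261 = -1.
Via Zolotarev, sign(π_{251}) = (251|263) = -1.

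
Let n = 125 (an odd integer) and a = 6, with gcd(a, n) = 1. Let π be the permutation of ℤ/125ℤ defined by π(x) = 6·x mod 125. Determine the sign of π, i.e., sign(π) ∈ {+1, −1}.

Trace 61: π^k(61) = [61, 116, 71, 51, 56, 86, 16] for k=0..6.
The orbit structure of x ↦ 6x mod 125: 13 orbits of sizes [25, 25, 25, 25, 5, 5, 5, 5, 1, 1, 1, 1, 1].
With 13 cycles on 125 points, sign = (−1)^{125−13} = +1.
Via Zolotarev, sign(π_{6}) = (6|125) = +1.

+1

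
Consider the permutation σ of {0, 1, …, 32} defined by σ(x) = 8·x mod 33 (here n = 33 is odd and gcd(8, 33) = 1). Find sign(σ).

+1

Start at x=4: 4 → 32 → 25 → 2 → 16 → 29 → 1 → … (one orbit).
5 cycles of lengths [10, 10, 10, 2, 1].
With 5 cycles on 33 points, sign = (−1)^{33−5} = +1.
Zolotarev: (8|33) = +1, matching the cycle-count sign.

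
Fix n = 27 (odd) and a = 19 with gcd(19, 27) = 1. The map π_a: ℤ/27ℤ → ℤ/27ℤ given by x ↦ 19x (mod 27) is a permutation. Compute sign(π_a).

+1

Orbit of 19 under x↦19x: [19, 10, 1]… (length divides ord_27(19)).
Decompose π into cycles: lengths [3, 3, 3, 3, 3, 3, 1, 1, 1, 1, 1, 1, 1, 1, 1] (15 cycles, including the fixed point 0).
sign(π) = (−1)^{n − #cycles} = (−1)^{27−15} = (−1)^12 = +1.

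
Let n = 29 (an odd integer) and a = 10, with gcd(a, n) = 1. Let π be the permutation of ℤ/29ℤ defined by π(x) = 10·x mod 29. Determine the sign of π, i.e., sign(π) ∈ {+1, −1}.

-1

Start at x=17: 17 → 25 → 18 → 6 → 2 → 20 → 26 → … (one orbit).
2 cycles of lengths [28, 1].
With 2 cycles on 29 points, sign = (−1)^{29−2} = -1.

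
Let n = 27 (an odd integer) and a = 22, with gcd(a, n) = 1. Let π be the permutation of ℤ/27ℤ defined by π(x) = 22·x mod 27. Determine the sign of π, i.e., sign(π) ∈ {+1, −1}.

+1

Start at x=13: 13 → 16 → 1 → 22 → 25 → 10 → 4 → … (one orbit).
7 cycles of lengths [9, 9, 3, 3, 1, 1, 1].
27 − 7 = 20 transpositions; sign(π) = (−1)^20 = +1.
The Jacobi symbol (22|27) = +1 (Zolotarev) agrees.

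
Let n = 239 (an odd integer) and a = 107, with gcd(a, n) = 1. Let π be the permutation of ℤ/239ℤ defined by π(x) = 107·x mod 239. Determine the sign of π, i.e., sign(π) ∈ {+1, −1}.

Trace 203: π^k(203) = [203, 211, 111, 166, 76, 6, 164] for k=0..6.
π_107 has 8 disjoint cycles with lengths [34, 34, 34, 34, 34, 34, 34, 1] on {0,…,238}.
n − c = 239 − 8 = 231; sign = (−1)^231 = -1.

-1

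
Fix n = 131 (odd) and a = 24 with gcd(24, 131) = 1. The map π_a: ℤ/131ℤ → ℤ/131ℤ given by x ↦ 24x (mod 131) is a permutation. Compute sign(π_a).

Start at x=1: 1 → 24 → 52 → 69 → 84 → 51 → 45 → … (one orbit).
Cycle lengths of π_24 on ℤ/131ℤ: [26, 26, 26, 26, 26, 1]; 6 cycles in total.
6 cycles on 131: each ℓ→(−1)^(ℓ−1), product (−1)^125 = -1.

-1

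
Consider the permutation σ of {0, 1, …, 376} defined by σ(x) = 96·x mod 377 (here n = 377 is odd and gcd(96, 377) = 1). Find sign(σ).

Trace 339: π^k(339) = [339, 122, 25, 138, 53, 187, 233] for k=0..6.
Cycle type of π: 28×12 + 14×2 + 4×3 + 1; total 18 cycles.
n − c = 377 − 18 = 359; sign = (−1)^359 = -1.

-1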